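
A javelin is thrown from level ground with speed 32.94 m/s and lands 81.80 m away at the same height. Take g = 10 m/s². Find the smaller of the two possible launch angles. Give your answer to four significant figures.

Level-ground range: R = v₀² sin(2θ)/g ⇒ sin 2θ = R g / v₀² = 81.80×10/32.94² = 0.7539.
2θ = arcsin(0.7539) = 48.929° or 180° − 48.929° = 131.071°.
So θ = 24.46° or θ = 65.54°.

24.46°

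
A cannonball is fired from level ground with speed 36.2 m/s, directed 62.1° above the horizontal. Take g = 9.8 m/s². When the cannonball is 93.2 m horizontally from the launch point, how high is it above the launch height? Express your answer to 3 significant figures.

v_x = 36.2 cos 62.1° = 16.94 m/s, v_y0 = 36.2 sin 62.1° = 31.99 m/s.
Time to reach x = 93.2 m: t = x / v_x = 93.2 / 16.94 = 5.502 s.
y = v_y0 t − ½ g t² = 31.99×5.502 − 4.900×5.502² = 27.7 m.

27.7 m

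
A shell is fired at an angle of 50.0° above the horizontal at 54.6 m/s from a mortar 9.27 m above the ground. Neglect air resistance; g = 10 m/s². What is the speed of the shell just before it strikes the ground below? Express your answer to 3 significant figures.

56.3 m/s

v_x = 54.6 cos 50.0° = 35.10 m/s is unchanged throughout.
For the vertical component, v_y² = v_y0² + 2 g h = (41.83)² + 2×10×9.27 = 1935, so |v_y| = 43.99 m/s.
Impact speed = √(v_x² + v_y²) = √(1232 + 1935) = 56.3 m/s.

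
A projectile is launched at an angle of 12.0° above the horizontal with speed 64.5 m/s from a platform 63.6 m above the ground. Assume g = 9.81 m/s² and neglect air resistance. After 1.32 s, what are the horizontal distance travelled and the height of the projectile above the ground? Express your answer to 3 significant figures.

x = 83.3 m, y = 72.8 m

v_x = 64.5 cos 12.0° = 63.09 m/s; v_y0 = 64.5 sin 12.0° = 13.41 m/s.
x = v_x t = 63.09 × 1.32 = 83.3 m.
y = 63.6 + v_y0 t − ½ g t² = 72.8 m.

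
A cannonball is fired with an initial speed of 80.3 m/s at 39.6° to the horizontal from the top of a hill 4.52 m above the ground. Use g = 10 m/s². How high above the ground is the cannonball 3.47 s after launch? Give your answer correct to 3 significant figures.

122 m

v_y0 = 80.3 sin 39.6° = 51.19 m/s.
y(t) = 4.52 + v_y0 t − ½ g t² = 4.52 + 51.19×3.47 − ½×10×3.47² = 122 m.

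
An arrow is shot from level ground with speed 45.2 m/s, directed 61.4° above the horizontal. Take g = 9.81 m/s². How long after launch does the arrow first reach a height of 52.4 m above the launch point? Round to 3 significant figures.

1.66 s

v_y0 = 45.2 sin 61.4° = 39.68 m/s.
Set y = v_y0 t − ½ g t² = 52.4: 4.905 t² − 39.68 t + 52.4 = 0.
t = [39.68 ± √(1575 − 1028)] / 9.81 = (39.68 ± 23.39) / 9.81, giving t = 1.66 s or t = 6.43 s.
The arrow is on the way up at the first time, so t = 1.66 s.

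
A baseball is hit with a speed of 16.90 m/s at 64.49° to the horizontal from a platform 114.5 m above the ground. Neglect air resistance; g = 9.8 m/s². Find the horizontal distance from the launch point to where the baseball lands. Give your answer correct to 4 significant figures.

Components: v_x = 16.90 cos 64.49° = 7.2783 m/s, v_y = 16.90 sin 64.49° = 15.252 m/s.
Vertical: 0 = 114.5 + 15.252 t − ½(9.8) t² ⇒ 4.900 t² − 15.252 t − 114.5 = 0.
t = [15.252 + √(232.62 + 2244.2)] / 9.800 = 6.6347 s.
Horizontal: R = v_x · t = 7.2783 × 6.6347 = 48.29 m.

48.29 m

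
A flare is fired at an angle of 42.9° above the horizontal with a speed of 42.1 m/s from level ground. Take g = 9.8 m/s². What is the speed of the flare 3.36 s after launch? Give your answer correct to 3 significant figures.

v_x = 42.1 cos 42.9° = 30.84 m/s (constant).
v_y(t) = 42.1 sin 42.9° − g t = 28.66 − 9.8 × 3.36 = -4.268 m/s.
Speed = √(v_x² + v_y²) = √(951.1 + 18.22) = 31.1 m/s.

31.1 m/s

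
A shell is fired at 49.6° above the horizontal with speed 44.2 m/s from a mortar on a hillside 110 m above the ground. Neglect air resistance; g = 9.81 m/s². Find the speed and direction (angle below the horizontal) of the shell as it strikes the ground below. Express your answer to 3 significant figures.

v_x = 44.2 cos 49.6° = 28.65 m/s (constant).
|v_y| at impact = √((33.66)² + 2×9.81×110) = 57.37 m/s.
Speed = √(28.65² + 57.37²) = 64.1 m/s; angle = arctan(57.37/28.65) = 63.5° below horizontal.

64.1 m/s at 63.5° below the horizontal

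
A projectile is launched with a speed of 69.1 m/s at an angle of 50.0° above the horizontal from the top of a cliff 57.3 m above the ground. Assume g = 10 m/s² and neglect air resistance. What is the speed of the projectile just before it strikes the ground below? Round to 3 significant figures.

76.9 m/s

v_x = 69.1 cos 50.0° = 44.42 m/s is unchanged throughout.
For the vertical component, v_y² = v_y0² + 2 g h = (52.93)² + 2×10×57.3 = 3948, so |v_y| = 62.83 m/s.
Impact speed = √(v_x² + v_y²) = √(1973 + 3948) = 76.9 m/s.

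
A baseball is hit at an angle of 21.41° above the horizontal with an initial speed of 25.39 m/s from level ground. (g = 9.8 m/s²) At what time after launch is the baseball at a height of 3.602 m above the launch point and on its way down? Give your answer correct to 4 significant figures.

1.345 s

v_y0 = 25.39 sin 21.41° = 9.2683 m/s.
Set y = v_y0 t − ½ g t² = 3.602: 4.900 t² − 9.2683 t + 3.602 = 0.
t = [9.2683 ± √(85.901 − 70.599)] / 9.8 = (9.2683 ± 3.9118) / 9.8, giving t = 0.5466 s or t = 1.345 s.
On the way down corresponds to the larger root: t = 1.345 s.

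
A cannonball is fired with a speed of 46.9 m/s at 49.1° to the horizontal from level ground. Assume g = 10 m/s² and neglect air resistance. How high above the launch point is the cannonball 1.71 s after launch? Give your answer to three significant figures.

46.0 m

v_y0 = 46.9 sin 49.1° = 35.45 m/s.
y(t) = v_y0 t − ½ g t² = 35.45×1.71 − 5.000×1.71² = 46.0 m.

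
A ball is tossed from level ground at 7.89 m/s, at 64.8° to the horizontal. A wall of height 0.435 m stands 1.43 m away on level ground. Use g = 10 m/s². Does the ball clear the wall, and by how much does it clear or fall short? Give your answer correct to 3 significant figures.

Yes — it clears the wall by 1.70 m.

v_x = 7.89 cos 64.8° = 3.359 m/s; v_y0 = 7.89 sin 64.8° = 7.139 m/s.
Time to reach the wall: t = 1.43 / 3.359 = 0.4257 s.
Height at that point: y = 7.139×0.4257 − 5.000×0.4257² = 2.133 m.
That is 2.133 − 0.435 = 1.70 m above the top of the wall, so the ball clears it.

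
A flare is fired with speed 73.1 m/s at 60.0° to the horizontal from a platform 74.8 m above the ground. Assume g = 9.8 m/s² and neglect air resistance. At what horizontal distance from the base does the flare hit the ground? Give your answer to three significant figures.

Components: v_x = 73.1 cos 60.0° = 36.55 m/s, v_y = 73.1 sin 60.0° = 63.31 m/s.
Vertical: 0 = 74.8 + 63.31 t − ½(9.8) t² ⇒ 4.900 t² − 63.31 t − 74.8 = 0.
t = [63.31 + √(4008 + 1466)] / 9.800 = 14.01 s.
Horizontal: R = v_x · t = 36.55 × 14.01 = 512 m.

512 m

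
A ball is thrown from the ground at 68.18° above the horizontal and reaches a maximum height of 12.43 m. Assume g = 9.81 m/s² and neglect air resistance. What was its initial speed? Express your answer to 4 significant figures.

16.82 m/s

At maximum height v_y = 0, so (v₀ sin θ)² = 2 g H.
v₀ sin 68.18° = √(2 × 9.81 × 12.43) = 15.617 m/s.
v₀ = 15.617 / sin 68.18° = 15.617 / 0.9284 = 16.82 m/s.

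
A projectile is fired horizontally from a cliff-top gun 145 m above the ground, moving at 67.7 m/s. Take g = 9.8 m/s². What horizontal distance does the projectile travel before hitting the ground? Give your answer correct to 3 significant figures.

368 m

Initial vertical velocity is zero, so the fall time comes from h = ½ g t²: t = √(2 × 145 / 9.8) = 5.440 s.
Horizontal motion is uniform at 67.7 m/s, so x = 67.7 × 5.440 = 368 m.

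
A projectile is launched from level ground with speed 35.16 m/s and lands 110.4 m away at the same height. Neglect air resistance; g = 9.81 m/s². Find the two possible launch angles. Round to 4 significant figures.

Level-ground range: R = v₀² sin(2θ)/g ⇒ sin 2θ = R g / v₀² = 110.4×9.81/35.16² = 0.8761.
2θ = arcsin(0.8761) = 61.175° or 180° − 61.175° = 118.825°.
So θ = 30.59° or θ = 59.41°.

30.59° and 59.41°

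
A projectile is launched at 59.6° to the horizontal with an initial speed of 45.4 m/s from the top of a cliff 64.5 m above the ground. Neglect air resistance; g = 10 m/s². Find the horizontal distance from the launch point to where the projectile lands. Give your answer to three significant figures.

Components: v_x = 45.4 cos 59.6° = 22.97 m/s, v_y = 45.4 sin 59.6° = 39.16 m/s.
Vertical: 0 = 64.5 + 39.16 t − ½(10) t² ⇒ 5.000 t² − 39.16 t − 64.5 = 0.
t = [39.16 + √(1534 + 1290)] / 10.00 = 9.230 s.
Horizontal: R = v_x · t = 22.97 × 9.230 = 212 m.

212 m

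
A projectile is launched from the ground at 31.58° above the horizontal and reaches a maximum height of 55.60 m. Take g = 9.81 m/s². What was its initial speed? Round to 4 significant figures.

At maximum height v_y = 0, so (v₀ sin θ)² = 2 g H.
v₀ sin 31.58° = √(2 × 9.81 × 55.60) = 33.028 m/s.
v₀ = 33.028 / sin 31.58° = 33.028 / 0.5237 = 63.07 m/s.

63.07 m/s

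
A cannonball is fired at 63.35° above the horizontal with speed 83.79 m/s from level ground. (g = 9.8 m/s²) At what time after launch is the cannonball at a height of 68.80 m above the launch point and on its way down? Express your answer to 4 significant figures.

v_y0 = 83.79 sin 63.35° = 74.888 m/s.
Set y = v_y0 t − ½ g t² = 68.80: 4.900 t² − 74.888 t + 68.80 = 0.
t = [74.888 ± √(5608.2 − 1348.5)] / 9.8 = (74.888 ± 65.266) / 9.8, giving t = 0.9818 s or t = 14.30 s.
On the way down corresponds to the larger root: t = 14.30 s.

14.30 s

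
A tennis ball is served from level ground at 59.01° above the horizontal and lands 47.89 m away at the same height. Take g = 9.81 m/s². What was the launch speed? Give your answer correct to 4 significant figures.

23.07 m/s

On level ground, R = v₀² sin(2θ) / g, so v₀ = √(R g / sin 2θ).
sin(2 × 59.01°) = 0.8828.
v₀ = √(47.89 × 9.81 / 0.8828) = √532.17 = 23.07 m/s.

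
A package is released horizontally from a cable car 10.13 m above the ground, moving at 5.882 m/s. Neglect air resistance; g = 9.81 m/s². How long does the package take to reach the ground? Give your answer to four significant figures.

1.437 s

The horizontal speed doesn't affect the fall. With v_y0 = 0, h = ½ g t².
t = √(2 × 10.13 / 9.81) = √2.0652 = 1.437 s.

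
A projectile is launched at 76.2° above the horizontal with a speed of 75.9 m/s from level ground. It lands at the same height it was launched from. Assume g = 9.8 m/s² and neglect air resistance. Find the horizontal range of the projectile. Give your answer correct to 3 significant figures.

For level ground, R = v₀² sin(2θ) / g.
sin(2 × 76.2°) = sin 152.4° = 0.4633.
R = (75.9)² × 0.4633 / 9.8 = 272 m.

272 m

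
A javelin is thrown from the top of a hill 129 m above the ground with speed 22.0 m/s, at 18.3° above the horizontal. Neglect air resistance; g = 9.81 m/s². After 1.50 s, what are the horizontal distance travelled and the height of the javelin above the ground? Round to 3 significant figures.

x = 31.3 m, y = 128 m

v_x = 22.0 cos 18.3° = 20.89 m/s; v_y0 = 22.0 sin 18.3° = 6.908 m/s.
x = v_x t = 20.89 × 1.50 = 31.3 m.
y = 129 + v_y0 t − ½ g t² = 128 m.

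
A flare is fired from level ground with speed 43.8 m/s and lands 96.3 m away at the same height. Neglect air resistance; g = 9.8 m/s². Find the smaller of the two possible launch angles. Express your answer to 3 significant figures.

Level-ground range: R = v₀² sin(2θ)/g ⇒ sin 2θ = R g / v₀² = 96.3×9.8/43.8² = 0.4919.
2θ = arcsin(0.4919) = 29.47° or 180° − 29.47° = 150.53°.
So θ = 14.7° or θ = 75.3°.

14.7°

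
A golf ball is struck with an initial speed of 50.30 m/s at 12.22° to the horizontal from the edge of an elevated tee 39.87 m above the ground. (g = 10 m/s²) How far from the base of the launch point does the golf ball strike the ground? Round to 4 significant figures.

Components: v_x = 50.30 cos 12.22° = 49.160 m/s, v_y = 50.30 sin 12.22° = 10.647 m/s.
Vertical: 0 = 39.87 + 10.647 t − ½(10) t² ⇒ 5.000 t² − 10.647 t − 39.87 = 0.
t = [10.647 + √(113.36 + 797.40)] / 10.00 = 4.0826 s.
Horizontal: R = v_x · t = 49.160 × 4.0826 = 200.7 m.

200.7 m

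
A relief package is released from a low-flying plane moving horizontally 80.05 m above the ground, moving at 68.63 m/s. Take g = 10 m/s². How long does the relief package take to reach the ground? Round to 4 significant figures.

The horizontal speed doesn't affect the fall. With v_y0 = 0, h = ½ g t².
t = √(2 × 80.05 / 10) = √16.010 = 4.001 s.

4.001 s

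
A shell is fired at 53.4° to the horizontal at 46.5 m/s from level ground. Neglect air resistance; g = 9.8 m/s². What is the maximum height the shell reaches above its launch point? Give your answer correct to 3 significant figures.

71.1 m

Vertical component of launch velocity: v_y = 46.5 sin 53.4° = 37.33 m/s.
At the highest point the vertical velocity is zero, so v_y² = 2 g h_max.
h_max = (37.33)² / (2 × 9.8) = 1394 / 19.60 = 71.1 m.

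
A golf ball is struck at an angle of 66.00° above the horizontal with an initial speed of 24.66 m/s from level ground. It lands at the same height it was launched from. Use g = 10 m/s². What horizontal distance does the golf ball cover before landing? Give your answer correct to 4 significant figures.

For level ground, R = v₀² sin(2θ) / g.
sin(2 × 66.00°) = sin 132.00° = 0.7431.
R = (24.66)² × 0.7431 / 10 = 45.19 m.

45.19 m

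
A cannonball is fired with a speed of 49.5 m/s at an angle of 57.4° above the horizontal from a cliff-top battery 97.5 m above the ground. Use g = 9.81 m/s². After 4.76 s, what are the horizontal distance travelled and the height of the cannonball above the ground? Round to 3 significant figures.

v_x = 49.5 cos 57.4° = 26.67 m/s; v_y0 = 49.5 sin 57.4° = 41.70 m/s.
x = v_x t = 26.67 × 4.76 = 127 m.
y = 97.5 + v_y0 t − ½ g t² = 185 m.

x = 127 m, y = 185 m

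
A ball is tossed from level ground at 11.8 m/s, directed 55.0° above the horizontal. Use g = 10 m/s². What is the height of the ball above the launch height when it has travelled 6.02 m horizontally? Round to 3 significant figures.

v_x = 11.8 cos 55.0° = 6.768 m/s, v_y0 = 11.8 sin 55.0° = 9.666 m/s.
Time to reach x = 6.02 m: t = x / v_x = 6.02 / 6.768 = 0.8895 s.
y = v_y0 t − ½ g t² = 9.666×0.8895 − 5.000×0.8895² = 4.64 m.

4.64 m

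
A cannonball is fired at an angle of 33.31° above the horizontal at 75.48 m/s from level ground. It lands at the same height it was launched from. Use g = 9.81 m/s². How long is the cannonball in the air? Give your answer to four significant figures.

Vertical component: v_y = 75.48 sin 33.31° = 41.451 m/s.
For a projectile landing at launch height, time of flight is t = 2 v_y / g = 2 × 41.451 / 9.81 = 8.451 s.

8.451 s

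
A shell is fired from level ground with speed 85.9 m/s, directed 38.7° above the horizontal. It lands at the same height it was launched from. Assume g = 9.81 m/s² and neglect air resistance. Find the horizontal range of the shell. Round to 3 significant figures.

For level ground, R = v₀² sin(2θ) / g.
sin(2 × 38.7°) = sin 77.40° = 0.9759.
R = (85.9)² × 0.9759 / 9.81 = 734 m.

734 m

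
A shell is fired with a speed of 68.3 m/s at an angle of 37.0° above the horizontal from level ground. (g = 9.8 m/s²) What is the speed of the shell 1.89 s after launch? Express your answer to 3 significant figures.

v_x = 68.3 cos 37.0° = 54.55 m/s (constant).
v_y(t) = 68.3 sin 37.0° − g t = 41.10 − 9.8 × 1.89 = 22.58 m/s.
Speed = √(v_x² + v_y²) = √(2976 + 509.9) = 59.0 m/s.

59.0 m/s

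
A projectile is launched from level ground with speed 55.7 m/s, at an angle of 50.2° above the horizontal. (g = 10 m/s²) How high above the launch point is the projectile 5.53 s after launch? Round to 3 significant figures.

v_y0 = 55.7 sin 50.2° = 42.79 m/s.
y(t) = v_y0 t − ½ g t² = 42.79×5.53 − 5.000×5.53² = 83.7 m.

83.7 m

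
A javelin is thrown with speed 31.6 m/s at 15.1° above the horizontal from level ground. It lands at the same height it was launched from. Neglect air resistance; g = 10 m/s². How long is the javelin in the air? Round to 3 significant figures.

1.65 s

Vertical component: v_y = 31.6 sin 15.1° = 8.232 m/s.
For a projectile landing at launch height, time of flight is t = 2 v_y / g = 2 × 8.232 / 10 = 1.65 s.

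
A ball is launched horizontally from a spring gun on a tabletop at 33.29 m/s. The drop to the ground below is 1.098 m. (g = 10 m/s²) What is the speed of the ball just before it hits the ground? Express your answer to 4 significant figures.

Fall time: t = √(2 × 1.098 / 10) = 0.46861 s.
At impact: v_x = 33.29 m/s (unchanged), v_y = g t = 10 × 0.46861 = 4.6861 m/s.
Speed = √(v_x² + v_y²) = √(1108.2 + 21.960) = 33.62 m/s.

33.62 m/s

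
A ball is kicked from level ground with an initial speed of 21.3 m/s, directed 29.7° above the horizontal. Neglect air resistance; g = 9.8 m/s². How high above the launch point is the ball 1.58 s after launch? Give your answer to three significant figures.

4.44 m

v_y0 = 21.3 sin 29.7° = 10.55 m/s.
y(t) = v_y0 t − ½ g t² = 10.55×1.58 − 4.900×1.58² = 4.44 m.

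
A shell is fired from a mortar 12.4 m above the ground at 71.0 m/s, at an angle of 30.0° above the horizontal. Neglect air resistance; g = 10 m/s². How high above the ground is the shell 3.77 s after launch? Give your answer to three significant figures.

v_y0 = 71.0 sin 30.0° = 35.50 m/s.
y(t) = 12.4 + v_y0 t − ½ g t² = 12.4 + 35.50×3.77 − ½×10×3.77² = 75.2 m.

75.2 m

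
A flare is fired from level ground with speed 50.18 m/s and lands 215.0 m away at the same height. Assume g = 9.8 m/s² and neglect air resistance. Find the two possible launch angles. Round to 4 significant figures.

Level-ground range: R = v₀² sin(2θ)/g ⇒ sin 2θ = R g / v₀² = 215.0×9.8/50.18² = 0.8368.
2θ = arcsin(0.8368) = 56.804° or 180° − 56.804° = 123.196°.
So θ = 28.40° or θ = 61.60°.

28.40° and 61.60°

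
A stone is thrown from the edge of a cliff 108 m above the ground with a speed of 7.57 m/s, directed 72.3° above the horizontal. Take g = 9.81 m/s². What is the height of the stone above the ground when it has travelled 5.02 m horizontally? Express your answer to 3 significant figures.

100 m

v_x = 7.57 cos 72.3° = 2.302 m/s, v_y0 = 7.57 sin 72.3° = 7.212 m/s.
Time to reach x = 5.02 m: t = x / v_x = 5.02 / 2.302 = 2.181 s.
y = 108 + v_y0 t − ½ g t² = 108 + 7.212×2.181 − 4.905×2.181² = 100 m.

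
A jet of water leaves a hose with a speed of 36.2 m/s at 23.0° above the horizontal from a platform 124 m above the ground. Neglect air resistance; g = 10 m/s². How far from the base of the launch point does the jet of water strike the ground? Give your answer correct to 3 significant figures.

220 m

Components: v_x = 36.2 cos 23.0° = 33.32 m/s, v_y = 36.2 sin 23.0° = 14.14 m/s.
Vertical: 0 = 124 + 14.14 t − ½(10) t² ⇒ 5.000 t² − 14.14 t − 124 = 0.
t = [14.14 + √(199.9 + 2480)] / 10.00 = 6.591 s.
Horizontal: R = v_x · t = 33.32 × 6.591 = 220 m.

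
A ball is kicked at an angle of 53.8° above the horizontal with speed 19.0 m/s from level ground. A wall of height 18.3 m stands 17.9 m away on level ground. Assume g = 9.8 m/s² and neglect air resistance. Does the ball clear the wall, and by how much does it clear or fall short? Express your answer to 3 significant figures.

v_x = 19.0 cos 53.8° = 11.22 m/s; v_y0 = 19.0 sin 53.8° = 15.33 m/s.
Time to reach the wall: t = 17.9 / 11.22 = 1.595 s.
Height at that point: y = 15.33×1.595 − 4.900×1.595² = 11.99 m.
That is 18.3 − 11.99 = 6.31 m below the top of the wall, so the ball does not clear it.

No — it falls 6.31 m short of clearing the wall.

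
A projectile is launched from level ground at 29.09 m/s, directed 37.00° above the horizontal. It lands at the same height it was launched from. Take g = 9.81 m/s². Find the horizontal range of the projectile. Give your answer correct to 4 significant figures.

For level ground, R = v₀² sin(2θ) / g.
sin(2 × 37.00°) = sin 74.000° = 0.9613.
R = (29.09)² × 0.9613 / 9.81 = 82.92 m.

82.92 m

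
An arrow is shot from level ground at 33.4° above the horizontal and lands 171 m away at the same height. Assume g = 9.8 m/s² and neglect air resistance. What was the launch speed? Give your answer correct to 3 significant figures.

On level ground, R = v₀² sin(2θ) / g, so v₀ = √(R g / sin 2θ).
sin(2 × 33.4°) = 0.9191.
v₀ = √(171 × 9.8 / 0.9191) = √1823 = 42.7 m/s.

42.7 m/s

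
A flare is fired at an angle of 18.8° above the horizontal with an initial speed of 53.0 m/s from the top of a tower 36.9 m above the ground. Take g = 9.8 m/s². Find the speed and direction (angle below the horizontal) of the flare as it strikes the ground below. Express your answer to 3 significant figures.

59.4 m/s at 32.4° below the horizontal

v_x = 53.0 cos 18.8° = 50.17 m/s (constant).
|v_y| at impact = √((17.08)² + 2×9.8×36.9) = 31.86 m/s.
Speed = √(50.17² + 31.86²) = 59.4 m/s; angle = arctan(31.86/50.17) = 32.4° below horizontal.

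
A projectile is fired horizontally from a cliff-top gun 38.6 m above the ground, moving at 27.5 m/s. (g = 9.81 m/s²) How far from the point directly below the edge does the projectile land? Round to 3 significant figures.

77.1 m

Initial vertical velocity is zero, so the fall time comes from h = ½ g t²: t = √(2 × 38.6 / 9.81) = 2.805 s.
Horizontal motion is uniform at 27.5 m/s, so x = 27.5 × 2.805 = 77.1 m.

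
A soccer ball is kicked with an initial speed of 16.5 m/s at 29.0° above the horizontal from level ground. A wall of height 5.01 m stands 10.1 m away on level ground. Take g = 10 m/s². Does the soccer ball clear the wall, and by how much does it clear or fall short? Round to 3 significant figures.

v_x = 16.5 cos 29.0° = 14.43 m/s; v_y0 = 16.5 sin 29.0° = 7.999 m/s.
Time to reach the wall: t = 10.1 / 14.43 = 0.6999 s.
Height at that point: y = 7.999×0.6999 − 5.000×0.6999² = 3.149 m.
That is 5.01 − 3.149 = 1.86 m below the top of the wall, so the soccer ball does not clear it.

No — it falls 1.86 m short of clearing the wall.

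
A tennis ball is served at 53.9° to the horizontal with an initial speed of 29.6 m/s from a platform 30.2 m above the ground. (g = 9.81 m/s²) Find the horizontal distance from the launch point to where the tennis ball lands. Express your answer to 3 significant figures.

103 m

Components: v_x = 29.6 cos 53.9° = 17.44 m/s, v_y = 29.6 sin 53.9° = 23.92 m/s.
Vertical: 0 = 30.2 + 23.92 t − ½(9.81) t² ⇒ 4.905 t² − 23.92 t − 30.2 = 0.
t = [23.92 + √(572.2 + 592.5)] / 9.810 = 5.917 s.
Horizontal: R = v_x · t = 17.44 × 5.917 = 103 m.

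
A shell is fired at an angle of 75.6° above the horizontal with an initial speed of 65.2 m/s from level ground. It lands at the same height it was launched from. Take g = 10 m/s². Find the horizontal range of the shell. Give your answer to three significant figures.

Components: v_x = 65.2 cos 75.6° = 16.21 m/s, v_y = 65.2 sin 75.6° = 63.15 m/s.
Time of flight (same landing height): t = 2 v_y / g = 2 × 63.15 / 10 = 12.63 s.
Range: R = v_x · t = 16.21 × 12.63 = 205 m.

205 m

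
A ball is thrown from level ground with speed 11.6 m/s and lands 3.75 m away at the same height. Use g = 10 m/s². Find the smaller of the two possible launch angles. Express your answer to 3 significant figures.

Level-ground range: R = v₀² sin(2θ)/g ⇒ sin 2θ = R g / v₀² = 3.75×10/11.6² = 0.2787.
2θ = arcsin(0.2787) = 16.18° or 180° − 16.18° = 163.82°.
So θ = 8.09° or θ = 81.9°.

8.09°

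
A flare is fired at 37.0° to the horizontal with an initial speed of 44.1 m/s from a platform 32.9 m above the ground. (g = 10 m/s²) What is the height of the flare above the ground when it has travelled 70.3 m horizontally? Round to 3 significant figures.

66.0 m

v_x = 44.1 cos 37.0° = 35.22 m/s, v_y0 = 44.1 sin 37.0° = 26.54 m/s.
Time to reach x = 70.3 m: t = x / v_x = 70.3 / 35.22 = 1.996 s.
y = 32.9 + v_y0 t − ½ g t² = 32.9 + 26.54×1.996 − 5.000×1.996² = 66.0 m.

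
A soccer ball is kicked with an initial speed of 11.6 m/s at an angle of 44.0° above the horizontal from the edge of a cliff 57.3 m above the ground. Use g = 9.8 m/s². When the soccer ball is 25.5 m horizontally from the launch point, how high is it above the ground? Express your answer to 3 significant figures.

36.2 m

v_x = 11.6 cos 44.0° = 8.344 m/s, v_y0 = 11.6 sin 44.0° = 8.058 m/s.
Time to reach x = 25.5 m: t = x / v_x = 25.5 / 8.344 = 3.056 s.
y = 57.3 + v_y0 t − ½ g t² = 57.3 + 8.058×3.056 − 4.900×3.056² = 36.2 m.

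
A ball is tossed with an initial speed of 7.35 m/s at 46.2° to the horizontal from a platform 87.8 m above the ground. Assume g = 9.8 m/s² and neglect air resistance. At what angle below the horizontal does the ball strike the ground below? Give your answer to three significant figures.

v_x = 7.35 cos 46.2° = 5.087 m/s.
At impact |v_y| = √(v_y0² + 2 g h) = √(5.305² + 2×9.8×87.8) = 41.82 m/s.
Angle below horizontal = arctan(|v_y| / v_x) = arctan(41.82 / 5.087) = 83.1°.

83.1°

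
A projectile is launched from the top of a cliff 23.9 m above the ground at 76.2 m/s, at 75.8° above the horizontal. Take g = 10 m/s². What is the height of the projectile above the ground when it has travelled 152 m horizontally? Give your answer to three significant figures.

294 m

v_x = 76.2 cos 75.8° = 18.69 m/s, v_y0 = 76.2 sin 75.8° = 73.87 m/s.
Time to reach x = 152 m: t = x / v_x = 152 / 18.69 = 8.133 s.
y = 23.9 + v_y0 t − ½ g t² = 23.9 + 73.87×8.133 − 5.000×8.133² = 294 m.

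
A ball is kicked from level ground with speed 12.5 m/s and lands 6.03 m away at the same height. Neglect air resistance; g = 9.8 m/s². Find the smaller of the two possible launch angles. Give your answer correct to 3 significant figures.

Level-ground range: R = v₀² sin(2θ)/g ⇒ sin 2θ = R g / v₀² = 6.03×9.8/12.5² = 0.3782.
2θ = arcsin(0.3782) = 22.22° or 180° − 22.22° = 157.78°.
So θ = 11.1° or θ = 78.9°.

11.1°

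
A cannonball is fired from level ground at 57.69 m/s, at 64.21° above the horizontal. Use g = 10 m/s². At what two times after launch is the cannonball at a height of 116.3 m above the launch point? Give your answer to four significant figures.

3.265 s and 7.124 s

v_y0 = 57.69 sin 64.21° = 51.944 m/s.
Set y = v_y0 t − ½ g t² = 116.3: 5.000 t² − 51.944 t + 116.3 = 0.
t = [51.944 ± √(2698.2 − 2326.0)] / 10 = (51.944 ± 19.292) / 10, giving t = 3.265 s or t = 7.124 s.
So the cannonball is at 116.3 m at t = 3.265 s (rising) and t = 7.124 s (falling).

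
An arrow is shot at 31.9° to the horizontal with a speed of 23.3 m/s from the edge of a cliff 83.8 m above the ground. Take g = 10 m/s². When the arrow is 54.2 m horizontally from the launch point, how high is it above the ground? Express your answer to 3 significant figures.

80.0 m

v_x = 23.3 cos 31.9° = 19.78 m/s, v_y0 = 23.3 sin 31.9° = 12.31 m/s.
Time to reach x = 54.2 m: t = x / v_x = 54.2 / 19.78 = 2.740 s.
y = 83.8 + v_y0 t − ½ g t² = 83.8 + 12.31×2.740 − 5.000×2.740² = 80.0 m.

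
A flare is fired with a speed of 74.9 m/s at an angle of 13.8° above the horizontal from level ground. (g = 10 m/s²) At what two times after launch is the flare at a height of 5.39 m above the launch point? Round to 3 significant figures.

0.333 s and 3.24 s

v_y0 = 74.9 sin 13.8° = 17.87 m/s.
Set y = v_y0 t − ½ g t² = 5.39: 5.000 t² − 17.87 t + 5.39 = 0.
t = [17.87 ± √(319.3 − 107.8)] / 10 = (17.87 ± 14.54) / 10, giving t = 0.333 s or t = 3.24 s.
So the flare is at 5.39 m at t = 0.333 s (rising) and t = 3.24 s (falling).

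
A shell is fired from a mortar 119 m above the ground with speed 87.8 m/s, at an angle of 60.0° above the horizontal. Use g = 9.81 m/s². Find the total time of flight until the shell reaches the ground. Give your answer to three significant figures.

16.9 s

Vertical component: v_y = 87.8 sin 60.0° = 76.04 m/s.
Taking up as positive with launch at y = 119 m, landing at y = 0: 0 = 119 + 76.04 t − ½(9.81) t².
Solving 4.905 t² − 76.04 t − 119 = 0 gives t = [76.04 + √(76.04² + 4·4.905·119)] / 9.810 = 16.9 s.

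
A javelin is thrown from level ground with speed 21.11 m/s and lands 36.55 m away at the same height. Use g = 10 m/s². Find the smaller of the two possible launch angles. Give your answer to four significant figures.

27.55°

Level-ground range: R = v₀² sin(2θ)/g ⇒ sin 2θ = R g / v₀² = 36.55×10/21.11² = 0.8202.
2θ = arcsin(0.8202) = 55.105° or 180° − 55.105° = 124.895°.
So θ = 27.55° or θ = 62.45°.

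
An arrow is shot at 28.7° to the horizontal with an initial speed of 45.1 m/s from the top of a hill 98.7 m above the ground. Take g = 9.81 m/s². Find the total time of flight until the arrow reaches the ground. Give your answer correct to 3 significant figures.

7.21 s

Vertical component: v_y = 45.1 sin 28.7° = 21.66 m/s.
Taking up as positive with launch at y = 98.7 m, landing at y = 0: 0 = 98.7 + 21.66 t − ½(9.81) t².
Solving 4.905 t² − 21.66 t − 98.7 = 0 gives t = [21.66 + √(21.66² + 4·4.905·98.7)] / 9.810 = 7.21 s.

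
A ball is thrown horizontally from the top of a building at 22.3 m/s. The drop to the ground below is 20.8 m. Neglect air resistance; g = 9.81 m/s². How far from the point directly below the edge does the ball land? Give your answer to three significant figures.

Initial vertical velocity is zero, so the fall time comes from h = ½ g t²: t = √(2 × 20.8 / 9.81) = 2.059 s.
Horizontal motion is uniform at 22.3 m/s, so x = 22.3 × 2.059 = 45.9 m.

45.9 m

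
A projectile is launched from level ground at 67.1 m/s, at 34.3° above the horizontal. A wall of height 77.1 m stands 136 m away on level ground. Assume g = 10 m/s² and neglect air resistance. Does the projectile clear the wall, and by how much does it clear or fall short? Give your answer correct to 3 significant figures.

v_x = 67.1 cos 34.3° = 55.43 m/s; v_y0 = 67.1 sin 34.3° = 37.81 m/s.
Time to reach the wall: t = 136 / 55.43 = 2.454 s.
Height at that point: y = 37.81×2.454 − 5.000×2.454² = 62.68 m.
That is 77.1 − 62.68 = 14.4 m below the top of the wall, so the projectile does not clear it.

No — it falls 14.4 m short of clearing the wall.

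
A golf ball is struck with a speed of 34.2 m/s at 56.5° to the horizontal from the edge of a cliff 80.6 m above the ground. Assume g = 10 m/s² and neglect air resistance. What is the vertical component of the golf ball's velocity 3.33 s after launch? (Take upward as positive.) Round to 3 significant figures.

Initial vertical component: v_y0 = 34.2 sin 56.5° = 28.52 m/s.
v_y(t) = v_y0 − g t = 28.52 − 10 × 3.33 = -4.78 m/s.

-4.78 m/s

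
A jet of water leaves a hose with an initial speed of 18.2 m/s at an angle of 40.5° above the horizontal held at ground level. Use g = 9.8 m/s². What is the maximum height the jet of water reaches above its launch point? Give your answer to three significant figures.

7.13 m

Vertical component of launch velocity: v_y = 18.2 sin 40.5° = 11.82 m/s.
At the highest point the vertical velocity is zero, so v_y² = 2 g h_max.
h_max = (11.82)² / (2 × 9.8) = 139.7 / 19.60 = 7.13 m.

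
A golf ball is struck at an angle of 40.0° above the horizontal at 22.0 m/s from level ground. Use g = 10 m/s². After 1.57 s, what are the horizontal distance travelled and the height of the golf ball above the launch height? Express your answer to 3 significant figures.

v_x = 22.0 cos 40.0° = 16.85 m/s; v_y0 = 22.0 sin 40.0° = 14.14 m/s.
x = v_x t = 16.85 × 1.57 = 26.5 m.
y = v_y0 t − ½ g t² = 14.14×1.57 − 5.000×1.57² = 9.88 m.

x = 26.5 m, y = 9.88 m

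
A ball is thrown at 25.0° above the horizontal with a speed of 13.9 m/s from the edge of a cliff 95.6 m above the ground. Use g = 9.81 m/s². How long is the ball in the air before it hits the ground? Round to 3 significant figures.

5.05 s

Vertical component: v_y = 13.9 sin 25.0° = 5.874 m/s.
Taking up as positive with launch at y = 95.6 m, landing at y = 0: 0 = 95.6 + 5.874 t − ½(9.81) t².
Solving 4.905 t² − 5.874 t − 95.6 = 0 gives t = [5.874 + √(5.874² + 4·4.905·95.6)] / 9.810 = 5.05 s.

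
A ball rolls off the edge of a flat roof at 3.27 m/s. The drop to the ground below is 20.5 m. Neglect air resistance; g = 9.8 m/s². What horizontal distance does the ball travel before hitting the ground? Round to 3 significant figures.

6.69 m

Initial vertical velocity is zero, so the fall time comes from h = ½ g t²: t = √(2 × 20.5 / 9.8) = 2.045 s.
Horizontal motion is uniform at 3.27 m/s, so x = 3.27 × 2.045 = 6.69 m.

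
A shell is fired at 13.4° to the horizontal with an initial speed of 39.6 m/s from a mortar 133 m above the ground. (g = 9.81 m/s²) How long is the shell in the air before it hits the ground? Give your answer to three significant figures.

6.23 s

Vertical component: v_y = 39.6 sin 13.4° = 9.177 m/s.
Taking up as positive with launch at y = 133 m, landing at y = 0: 0 = 133 + 9.177 t − ½(9.81) t².
Solving 4.905 t² − 9.177 t − 133 = 0 gives t = [9.177 + √(9.177² + 4·4.905·133)] / 9.810 = 6.23 s.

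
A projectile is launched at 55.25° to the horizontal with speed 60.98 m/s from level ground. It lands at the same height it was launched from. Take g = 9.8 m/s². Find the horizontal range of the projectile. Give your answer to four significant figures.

Components: v_x = 60.98 cos 55.25° = 34.758 m/s, v_y = 60.98 sin 55.25° = 50.104 m/s.
Time of flight (same landing height): t = 2 v_y / g = 2 × 50.104 / 9.8 = 10.225 s.
Range: R = v_x · t = 34.758 × 10.225 = 355.4 m.

355.4 m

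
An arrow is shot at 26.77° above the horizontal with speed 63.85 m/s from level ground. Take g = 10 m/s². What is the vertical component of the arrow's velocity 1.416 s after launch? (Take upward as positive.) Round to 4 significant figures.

14.60 m/s

Initial vertical component: v_y0 = 63.85 sin 26.77° = 28.759 m/s.
v_y(t) = v_y0 − g t = 28.759 − 10 × 1.416 = 14.60 m/s.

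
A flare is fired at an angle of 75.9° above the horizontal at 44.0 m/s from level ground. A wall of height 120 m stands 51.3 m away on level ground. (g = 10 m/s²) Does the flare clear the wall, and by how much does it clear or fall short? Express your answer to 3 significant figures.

No — it falls 30.3 m short of clearing the wall.

v_x = 44.0 cos 75.9° = 10.72 m/s; v_y0 = 44.0 sin 75.9° = 42.67 m/s.
Time to reach the wall: t = 51.3 / 10.72 = 4.785 s.
Height at that point: y = 42.67×4.785 − 5.000×4.785² = 89.69 m.
That is 120 − 89.69 = 30.3 m below the top of the wall, so the flare does not clear it.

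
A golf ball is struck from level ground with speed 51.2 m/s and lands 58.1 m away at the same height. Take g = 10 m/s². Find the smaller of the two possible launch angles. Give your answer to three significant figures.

Level-ground range: R = v₀² sin(2θ)/g ⇒ sin 2θ = R g / v₀² = 58.1×10/51.2² = 0.2216.
2θ = arcsin(0.2216) = 12.80° or 180° − 12.80° = 167.20°.
So θ = 6.40° or θ = 83.6°.

6.40°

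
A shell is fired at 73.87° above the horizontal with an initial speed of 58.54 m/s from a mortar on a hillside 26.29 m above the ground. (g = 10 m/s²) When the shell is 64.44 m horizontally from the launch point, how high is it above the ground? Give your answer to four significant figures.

v_x = 58.54 cos 73.87° = 16.263 m/s, v_y0 = 58.54 sin 73.87° = 56.236 m/s.
Time to reach x = 64.44 m: t = x / v_x = 64.44 / 16.263 = 3.9624 s.
y = 26.29 + v_y0 t − ½ g t² = 26.29 + 56.236×3.9624 − 5.000×3.9624² = 170.6 m.

170.6 m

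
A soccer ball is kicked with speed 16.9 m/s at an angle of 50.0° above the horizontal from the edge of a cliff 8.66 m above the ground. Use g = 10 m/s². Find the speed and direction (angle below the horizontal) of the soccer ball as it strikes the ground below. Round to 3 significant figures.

21.4 m/s at 59.5° below the horizontal

v_x = 16.9 cos 50.0° = 10.86 m/s (constant).
|v_y| at impact = √((12.95)² + 2×10×8.66) = 18.46 m/s.
Speed = √(10.86² + 18.46²) = 21.4 m/s; angle = arctan(18.46/10.86) = 59.5° below horizontal.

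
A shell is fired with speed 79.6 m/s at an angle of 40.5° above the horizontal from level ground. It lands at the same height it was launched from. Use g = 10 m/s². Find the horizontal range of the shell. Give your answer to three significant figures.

Components: v_x = 79.6 cos 40.5° = 60.53 m/s, v_y = 79.6 sin 40.5° = 51.70 m/s.
Time of flight (same landing height): t = 2 v_y / g = 2 × 51.70 / 10 = 10.34 s.
Range: R = v_x · t = 60.53 × 10.34 = 626 m.

626 m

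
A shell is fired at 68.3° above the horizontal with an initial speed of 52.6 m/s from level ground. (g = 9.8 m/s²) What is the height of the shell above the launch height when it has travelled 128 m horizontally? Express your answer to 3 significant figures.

109 m

v_x = 52.6 cos 68.3° = 19.45 m/s, v_y0 = 52.6 sin 68.3° = 48.87 m/s.
Time to reach x = 128 m: t = x / v_x = 128 / 19.45 = 6.581 s.
y = v_y0 t − ½ g t² = 48.87×6.581 − 4.900×6.581² = 109 m.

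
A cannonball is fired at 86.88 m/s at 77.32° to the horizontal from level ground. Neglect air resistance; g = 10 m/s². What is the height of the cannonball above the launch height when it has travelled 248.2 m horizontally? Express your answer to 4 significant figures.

v_x = 86.88 cos 77.32° = 19.071 m/s, v_y0 = 86.88 sin 77.32° = 84.761 m/s.
Time to reach x = 248.2 m: t = x / v_x = 248.2 / 19.071 = 13.015 s.
y = v_y0 t − ½ g t² = 84.761×13.015 − 5.000×13.015² = 256.2 m.

256.2 m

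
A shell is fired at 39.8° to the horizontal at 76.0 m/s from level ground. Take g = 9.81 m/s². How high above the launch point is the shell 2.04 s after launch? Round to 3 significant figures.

v_y0 = 76.0 sin 39.8° = 48.65 m/s.
y(t) = v_y0 t − ½ g t² = 48.65×2.04 − 4.905×2.04² = 78.8 m.

78.8 m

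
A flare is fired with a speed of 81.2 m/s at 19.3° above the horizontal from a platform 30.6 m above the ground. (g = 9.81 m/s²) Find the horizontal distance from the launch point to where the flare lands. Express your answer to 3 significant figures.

Components: v_x = 81.2 cos 19.3° = 76.64 m/s, v_y = 81.2 sin 19.3° = 26.84 m/s.
Vertical: 0 = 30.6 + 26.84 t − ½(9.81) t² ⇒ 4.905 t² − 26.84 t − 30.6 = 0.
t = [26.84 + √(720.4 + 600.4)] / 9.810 = 6.441 s.
Horizontal: R = v_x · t = 76.64 × 6.441 = 494 m.

494 m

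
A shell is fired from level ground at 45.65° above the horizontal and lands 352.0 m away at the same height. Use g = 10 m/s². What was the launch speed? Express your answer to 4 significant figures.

59.34 m/s

On level ground, R = v₀² sin(2θ) / g, so v₀ = √(R g / sin 2θ).
sin(2 × 45.65°) = 0.9997.
v₀ = √(352.0 × 10 / 0.9997) = √3521.1 = 59.34 m/s.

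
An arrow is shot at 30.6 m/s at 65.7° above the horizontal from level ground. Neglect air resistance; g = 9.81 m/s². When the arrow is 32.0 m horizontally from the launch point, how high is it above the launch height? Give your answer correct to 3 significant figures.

v_x = 30.6 cos 65.7° = 12.59 m/s, v_y0 = 30.6 sin 65.7° = 27.89 m/s.
Time to reach x = 32.0 m: t = x / v_x = 32.0 / 12.59 = 2.542 s.
y = v_y0 t − ½ g t² = 27.89×2.542 − 4.905×2.542² = 39.2 m.

39.2 m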